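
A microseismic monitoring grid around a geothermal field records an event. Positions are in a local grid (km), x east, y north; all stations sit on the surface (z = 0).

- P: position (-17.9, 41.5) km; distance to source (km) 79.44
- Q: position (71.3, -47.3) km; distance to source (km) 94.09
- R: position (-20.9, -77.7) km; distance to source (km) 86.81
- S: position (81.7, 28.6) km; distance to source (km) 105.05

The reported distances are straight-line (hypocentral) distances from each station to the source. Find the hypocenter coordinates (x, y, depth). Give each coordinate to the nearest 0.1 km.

Each station gives a sphere (x−x_i)² + (y−y_i)² + z² = d_i² (stations at z=0).
Subtracting the P sphere from Q and R: z² cancels, leaving linear equations in x and y:
178.4 x − 177.6 y = 2736.11
-6.0 x − 238.4 y = 3206.18
Solving: x ≈ 1.901, y ≈ -13.497 km (keep extra digits for the depth step; rounded: 1.9, -13.5).
Then from the P sphere: z² = 79.44² − (x + 17.9)² − (y − 41.5)² with x = 1.901, y = -13.497, so z ≈ 53.796 ≈ 53.8 km.

(1.9, -13.5, 53.8)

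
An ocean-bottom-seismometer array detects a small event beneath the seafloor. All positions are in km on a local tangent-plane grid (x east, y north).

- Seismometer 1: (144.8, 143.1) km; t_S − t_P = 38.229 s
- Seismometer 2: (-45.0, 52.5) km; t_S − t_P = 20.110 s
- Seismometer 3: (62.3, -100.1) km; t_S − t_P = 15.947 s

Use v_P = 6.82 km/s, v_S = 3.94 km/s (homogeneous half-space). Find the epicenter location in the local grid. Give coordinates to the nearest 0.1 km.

-83.2 km east, -131.2 km north

Distance from S−P lag: d = Δt · v_P v_S / (v_P − v_S) = Δt · (6.82·3.94)/(6.82−3.94) ≈ 9.3301·Δt.
So d_Seismometer 1 = 356.68, d_Seismometer 2 = 187.63, d_Seismometer 3 = 148.79 km.
Circle about each station: (x − 144.8)² + (y − 143.1)² = 356.68²; (x + 45.0)² + (y − 52.5)² = 187.63²; (x − 62.3)² + (y + 100.1)² = 148.79².
Subtracting pairs of circle equations eliminates x²+y² and gives linear equations (the radical axes):
-379.6 x − 181.2 y = 55352.21
-165.0 x − 486.4 y = 77538.81
Solving the 2×2 system: x ≈ -83.2, y ≈ -131.2 km.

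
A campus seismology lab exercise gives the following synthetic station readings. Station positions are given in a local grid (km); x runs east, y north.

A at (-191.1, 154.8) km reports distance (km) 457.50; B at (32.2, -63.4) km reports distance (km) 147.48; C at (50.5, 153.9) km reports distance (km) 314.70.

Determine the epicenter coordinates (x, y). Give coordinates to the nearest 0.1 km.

156.8 km east, -142.3 km north

Circle about each station: (x + 191.1)² + (y − 154.8)² = 457.50²; (x − 32.2)² + (y + 63.4)² = 147.48²; (x − 50.5)² + (y − 153.9)² = 314.70².
Subtracting the A equation from the B and C equations removes the quadratic terms:
446.6 x − 436.4 y = 132130.05
483.2 x − 1.8 y = 76023.37
Solving the 2×2 system: x ≈ 156.8, y ≈ -142.3 km.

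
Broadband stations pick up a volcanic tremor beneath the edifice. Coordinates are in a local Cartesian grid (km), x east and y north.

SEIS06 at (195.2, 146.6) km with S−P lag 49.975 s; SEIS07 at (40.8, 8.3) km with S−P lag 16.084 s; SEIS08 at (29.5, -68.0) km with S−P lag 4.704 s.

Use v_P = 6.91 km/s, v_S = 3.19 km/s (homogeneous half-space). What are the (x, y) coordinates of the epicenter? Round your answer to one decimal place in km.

Distance from S−P lag: d = Δt · v_P v_S / (v_P − v_S) = Δt · (6.91·3.19)/(6.91−3.19) ≈ 5.9255·Δt.
So d_SEIS06 = 296.13, d_SEIS07 = 95.31, d_SEIS08 = 27.87 km.
Circle about each station: (x − 195.2)² + (y − 146.6)² = 296.13²; (x − 40.8)² + (y − 8.3)² = 95.31²; (x − 29.5)² + (y + 68.0)² = 27.87².
Subtracting pairs of circle equations eliminates x²+y² and gives linear equations (the radical axes):
-308.8 x − 276.6 y = 20747.91
-331.4 x − 429.2 y = 32815.89
Solving the 2×2 system: x ≈ 4.2, y ≈ -79.7 km.

x ≈ 4.2 km, y ≈ -79.7 km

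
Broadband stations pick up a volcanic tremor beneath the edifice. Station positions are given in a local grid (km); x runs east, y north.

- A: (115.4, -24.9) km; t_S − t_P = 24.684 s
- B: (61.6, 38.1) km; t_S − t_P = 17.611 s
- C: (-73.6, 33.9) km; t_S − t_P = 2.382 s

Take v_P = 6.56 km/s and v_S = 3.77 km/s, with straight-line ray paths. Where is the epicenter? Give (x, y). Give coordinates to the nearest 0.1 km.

-94.5 km east, 36.9 km north

Distance from S−P lag: d = Δt · v_P v_S / (v_P − v_S) = Δt · (6.56·3.77)/(6.56−3.77) ≈ 8.8642·Δt.
So d_A = 218.80, d_B = 156.11, d_C = 21.11 km.
Circle about each station: (x − 115.4)² + (y + 24.9)² = 218.80²; (x − 61.6)² + (y − 38.1)² = 156.11²; (x + 73.6)² + (y − 33.9)² = 21.11².
Subtracting the A equation from the B and C equations removes the quadratic terms:
-107.6 x + 126.0 y = 14812.11
-378.0 x + 117.6 y = 40056.81
Solving the 2×2 system: x ≈ -94.5, y ≈ 36.9 km.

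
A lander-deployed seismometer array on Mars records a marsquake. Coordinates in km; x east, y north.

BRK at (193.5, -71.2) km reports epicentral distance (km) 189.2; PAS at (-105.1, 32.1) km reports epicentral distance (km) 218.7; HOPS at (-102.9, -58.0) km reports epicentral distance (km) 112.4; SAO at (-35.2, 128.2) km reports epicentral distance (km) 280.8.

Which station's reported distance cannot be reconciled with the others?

HOPS

Solve using three stations at a time. Using BRK, PAS, SAO (subtract circle equations pairwise → linear system) gives (x, y) ≈ (20.3, -147.0).
Distances from that point to each station vs reported:
  BRK: calculated 189.1 vs reported 189.2 → residual 0.1 km
  PAS: calculated 218.6 vs reported 218.7 → residual 0.1 km
  HOPS: calculated 152.0 vs reported 112.4 → residual 39.6 km
  SAO: calculated 280.7 vs reported 280.8 → residual 0.1 km
BRK, PAS, SAO are mutually consistent (residuals ≈ 0); HOPS is off by 39.6 km.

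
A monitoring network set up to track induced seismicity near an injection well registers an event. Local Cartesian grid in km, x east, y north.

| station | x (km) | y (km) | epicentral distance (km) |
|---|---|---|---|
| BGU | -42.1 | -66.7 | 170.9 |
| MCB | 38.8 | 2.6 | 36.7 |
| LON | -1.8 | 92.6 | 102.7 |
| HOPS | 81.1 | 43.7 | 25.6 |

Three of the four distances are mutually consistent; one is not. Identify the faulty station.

BGU

Solve using three stations at a time. Using MCB, LON, HOPS (subtract circle equations pairwise → linear system) gives (x, y) ≈ (71.0, 20.2).
Distances from that point to each station vs reported:
  BGU: calculated 142.6 vs reported 170.9 → residual 28.3 km
  MCB: calculated 36.7 vs reported 36.7 → residual 0.0 km
  LON: calculated 102.7 vs reported 102.7 → residual 0.0 km
  HOPS: calculated 25.6 vs reported 25.6 → residual 0.0 km
MCB, LON, HOPS are mutually consistent (residuals ≈ 0); BGU is off by 28.3 km.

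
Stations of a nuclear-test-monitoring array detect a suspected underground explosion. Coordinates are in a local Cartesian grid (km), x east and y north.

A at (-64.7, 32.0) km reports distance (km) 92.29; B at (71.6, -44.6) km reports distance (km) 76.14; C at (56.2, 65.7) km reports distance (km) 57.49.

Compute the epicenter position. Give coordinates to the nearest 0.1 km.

Circle about each station: (x + 64.7)² + (y − 32.0)² = 92.29²; (x − 71.6)² + (y + 44.6)² = 76.14²; (x − 56.2)² + (y − 65.7)² = 57.49².
Subtracting pairs of circle equations eliminates x²+y² and gives linear equations (the radical axes):
272.6 x − 153.2 y = 4625.77
241.8 x + 67.4 y = 7477.18
Solving the 2×2 system: x ≈ 26.3, y ≈ 16.6 km.

(26.3, 16.6)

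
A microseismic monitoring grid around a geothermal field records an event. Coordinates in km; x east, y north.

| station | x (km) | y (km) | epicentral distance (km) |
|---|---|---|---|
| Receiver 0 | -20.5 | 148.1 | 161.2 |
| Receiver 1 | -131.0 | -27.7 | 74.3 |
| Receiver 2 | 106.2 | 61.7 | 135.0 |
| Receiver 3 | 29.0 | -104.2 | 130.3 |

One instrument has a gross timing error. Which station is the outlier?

Solve using three stations at a time. Using Receiver 0, Receiver 1, Receiver 3 (subtract circle equations pairwise → linear system) gives (x, y) ≈ (-59.3, -8.4).
Distances from that point to each station vs reported:
  Receiver 0: calculated 161.2 vs reported 161.2 → residual 0.0 km
  Receiver 1: calculated 74.3 vs reported 74.3 → residual 0.0 km
  Receiver 2: calculated 179.7 vs reported 135.0 → residual 44.7 km
  Receiver 3: calculated 130.3 vs reported 130.3 → residual 0.0 km
Receiver 0, Receiver 1, Receiver 3 are mutually consistent (residuals ≈ 0); Receiver 2 is off by 44.7 km.

Receiver 2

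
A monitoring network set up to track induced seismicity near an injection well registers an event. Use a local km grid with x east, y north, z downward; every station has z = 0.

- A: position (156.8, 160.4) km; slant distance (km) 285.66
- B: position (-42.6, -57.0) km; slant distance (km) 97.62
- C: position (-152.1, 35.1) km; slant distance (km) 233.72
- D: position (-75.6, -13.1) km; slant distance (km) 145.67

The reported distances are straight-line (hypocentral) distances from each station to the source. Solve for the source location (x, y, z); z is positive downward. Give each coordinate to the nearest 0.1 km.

Each station gives a sphere (x−x_i)² + (y−y_i)² + z² = d_i² (stations at z=0).
Subtracting the A sphere from B and C: z² cancels, leaving linear equations in x and y:
-398.8 x − 434.8 y = 26821.33
-617.8 x − 250.6 y = 1028.62
Solving: x ≈ 37.196, y ≈ -95.803 km (keep extra digits for the depth step; rounded: 37.2, -95.8).
Then from the A sphere: z² = 285.66² − (x − 156.8)² − (y − 160.4)² with x = 37.196, y = -95.803, so z ≈ 40.701 ≈ 40.7 km.
Check against D (with the unrounded solution): distance 145.67 ≈ 145.67 km. ✓

x ≈ 37.2 km, y ≈ -95.8 km, depth ≈ 40.7 km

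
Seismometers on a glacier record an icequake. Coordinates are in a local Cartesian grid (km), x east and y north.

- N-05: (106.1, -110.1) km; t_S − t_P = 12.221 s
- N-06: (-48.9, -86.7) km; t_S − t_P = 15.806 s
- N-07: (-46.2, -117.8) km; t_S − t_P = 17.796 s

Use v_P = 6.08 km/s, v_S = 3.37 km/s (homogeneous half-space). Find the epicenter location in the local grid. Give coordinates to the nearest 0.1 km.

Distance from S−P lag: d = Δt · v_P v_S / (v_P − v_S) = Δt · (6.08·3.37)/(6.08−3.37) ≈ 7.5607·Δt.
So d_N-05 = 92.40, d_N-06 = 119.51, d_N-07 = 134.55 km.
Circle about each station: (x − 106.1)² + (y + 110.1)² = 92.40²; (x + 48.9)² + (y + 86.7)² = 119.51²; (x + 46.2)² + (y + 117.8)² = 134.55².
Subtracting pairs of circle equations eliminates x²+y² and gives linear equations (the radical axes):
-310.0 x + 46.8 y = -19216.00
-304.6 x − 15.4 y = -16933.88
Solving the 2×2 system: x ≈ 57.2, y ≈ -31.7 km.
Check against N-05 (with the unrounded x, y): √((x − 106.1)²+(y + 110.1)²) = 92.38 ≈ 92.40 km. ✓

57.2 km east, -31.7 km north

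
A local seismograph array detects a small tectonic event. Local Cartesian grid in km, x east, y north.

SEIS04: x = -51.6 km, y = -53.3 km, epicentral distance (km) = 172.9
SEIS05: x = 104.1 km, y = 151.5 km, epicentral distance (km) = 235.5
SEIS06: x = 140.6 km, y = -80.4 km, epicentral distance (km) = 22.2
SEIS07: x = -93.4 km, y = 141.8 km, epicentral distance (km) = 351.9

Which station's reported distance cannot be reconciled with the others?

SEIS07

Solve using three stations at a time. Using SEIS04, SEIS05, SEIS06 (subtract circle equations pairwise → linear system) gives (x, y) ≈ (118.6, -83.6).
Distances from that point to each station vs reported:
  SEIS04: calculated 172.9 vs reported 172.9 → residual 0.0 km
  SEIS05: calculated 235.5 vs reported 235.5 → residual 0.0 km
  SEIS06: calculated 22.2 vs reported 22.2 → residual 0.0 km
  SEIS07: calculated 309.4 vs reported 351.9 → residual 42.5 km
SEIS04, SEIS05, SEIS06 are mutually consistent (residuals ≈ 0); SEIS07 is off by 42.5 km.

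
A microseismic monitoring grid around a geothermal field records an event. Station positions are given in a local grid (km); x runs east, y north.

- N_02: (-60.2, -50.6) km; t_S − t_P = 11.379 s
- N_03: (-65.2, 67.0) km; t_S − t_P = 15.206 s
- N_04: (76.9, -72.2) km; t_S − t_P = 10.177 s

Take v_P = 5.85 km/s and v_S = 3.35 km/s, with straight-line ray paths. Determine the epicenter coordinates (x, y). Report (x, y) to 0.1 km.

(21.5, -14.8)

Distance from S−P lag: d = Δt · v_P v_S / (v_P − v_S) = Δt · (5.85·3.35)/(5.85−3.35) ≈ 7.8390·Δt.
So d_N_02 = 89.20, d_N_03 = 119.20, d_N_04 = 79.78 km.
Circle about each station: (x + 60.2)² + (y + 50.6)² = 89.20²; (x + 65.2)² + (y − 67.0)² = 119.20²; (x − 76.9)² + (y + 72.2)² = 79.78².
Subtracting the N_02 equation from the N_03 and N_04 equations removes the quadratic terms:
-10.0 x + 235.2 y = -3696.36
274.2 x − 43.2 y = 6533.84
Solving the 2×2 system: x ≈ 21.5, y ≈ -14.8 km.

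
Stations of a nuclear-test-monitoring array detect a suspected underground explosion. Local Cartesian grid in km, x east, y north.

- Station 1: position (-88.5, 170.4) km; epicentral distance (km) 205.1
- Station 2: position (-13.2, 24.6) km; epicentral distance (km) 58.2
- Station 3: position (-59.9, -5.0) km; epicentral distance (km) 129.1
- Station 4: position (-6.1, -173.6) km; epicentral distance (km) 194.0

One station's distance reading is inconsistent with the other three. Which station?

Station 3

Solve using three stations at a time. Using Station 1, Station 2, Station 4 (subtract circle equations pairwise → linear system) gives (x, y) ≈ (44.0, 13.8).
Distances from that point to each station vs reported:
  Station 1: calculated 205.1 vs reported 205.1 → residual 0.0 km
  Station 2: calculated 58.2 vs reported 58.2 → residual 0.0 km
  Station 3: calculated 105.5 vs reported 129.1 → residual 23.6 km
  Station 4: calculated 194.0 vs reported 194.0 → residual 0.0 km
Station 1, Station 2, Station 4 are mutually consistent (residuals ≈ 0); Station 3 is off by 23.6 km.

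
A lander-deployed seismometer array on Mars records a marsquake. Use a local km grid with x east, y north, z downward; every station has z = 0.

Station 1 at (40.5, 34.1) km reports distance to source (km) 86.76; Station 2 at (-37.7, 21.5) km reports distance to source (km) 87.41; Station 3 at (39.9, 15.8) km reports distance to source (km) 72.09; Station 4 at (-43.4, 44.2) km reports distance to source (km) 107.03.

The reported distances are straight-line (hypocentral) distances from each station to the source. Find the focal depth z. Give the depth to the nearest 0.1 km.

39.8 km

Each station gives a sphere (x−x_i)² + (y−y_i)² + z² = d_i² (stations at z=0).
Subtracting the Station 1 sphere from Station 2 and Station 3: z² cancels, leaving linear equations in x and y:
-156.4 x − 25.2 y = -1032.73
-1.2 x − 36.6 y = 1368.92
Solving: x ≈ 12.697, y ≈ -37.818 km (keep extra digits for the depth step; rounded: 12.7, -37.8).
Then from the Station 1 sphere: z² = 86.76² − (x − 40.5)² − (y − 34.1)² with x = 12.697, y = -37.818, so z ≈ 39.776 ≈ 39.8 km.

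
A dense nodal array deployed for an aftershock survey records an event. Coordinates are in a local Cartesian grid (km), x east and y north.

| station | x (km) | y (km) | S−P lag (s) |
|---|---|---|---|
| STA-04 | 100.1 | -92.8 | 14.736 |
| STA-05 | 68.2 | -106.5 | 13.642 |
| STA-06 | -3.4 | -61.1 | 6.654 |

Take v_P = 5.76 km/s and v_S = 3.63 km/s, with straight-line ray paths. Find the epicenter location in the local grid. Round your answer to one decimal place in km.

x ≈ -7.3 km, y ≈ 4.1 km

Distance from S−P lag: d = Δt · v_P v_S / (v_P − v_S) = Δt · (5.76·3.63)/(5.76−3.63) ≈ 9.8163·Δt.
So d_STA-04 = 144.65, d_STA-05 = 133.91, d_STA-06 = 65.32 km.
Circle about each station: (x − 100.1)² + (y + 92.8)² = 144.65²; (x − 68.2)² + (y + 106.5)² = 133.91²; (x + 3.4)² + (y + 61.1)² = 65.32².
Subtracting pairs of circle equations eliminates x²+y² and gives linear equations (the radical axes):
-63.8 x − 27.4 y = 353.37
-207.0 x + 63.4 y = 1769.84
Solving the 2×2 system: x ≈ -7.3, y ≈ 4.1 km.
Check against STA-04 (with the unrounded x, y): √((x − 100.1)²+(y + 92.8)²) = 144.65 ≈ 144.65 km. ✓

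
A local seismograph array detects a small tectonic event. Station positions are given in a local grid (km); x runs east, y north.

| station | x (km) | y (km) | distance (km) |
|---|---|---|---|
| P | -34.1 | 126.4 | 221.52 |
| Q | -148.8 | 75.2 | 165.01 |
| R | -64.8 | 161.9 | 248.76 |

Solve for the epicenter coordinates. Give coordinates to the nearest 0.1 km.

Circle about each station: (x + 34.1)² + (y − 126.4)² = 221.52²; (x + 148.8)² + (y − 75.2)² = 165.01²; (x + 64.8)² + (y − 161.9)² = 248.76².
Subtracting pairs of circle equations eliminates x²+y² and gives linear equations (the radical axes):
-229.4 x − 102.4 y = 32499.52
-61.4 x + 71.0 y = 460.45
Solving the 2×2 system: x ≈ -104.3, y ≈ -83.7 km.
Check against P (with the unrounded x, y): √((x + 34.1)²+(y − 126.4)²) = 221.53 ≈ 221.52 km. ✓

-104.3 km east, -83.7 km north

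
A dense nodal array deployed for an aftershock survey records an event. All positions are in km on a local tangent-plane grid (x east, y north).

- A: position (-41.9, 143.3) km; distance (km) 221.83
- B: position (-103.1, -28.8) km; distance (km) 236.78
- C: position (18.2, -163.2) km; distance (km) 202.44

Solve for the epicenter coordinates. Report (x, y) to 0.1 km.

Circle about each station: (x + 41.9)² + (y − 143.3)² = 221.83²; (x + 103.1)² + (y + 28.8)² = 236.78²; (x − 18.2)² + (y + 163.2)² = 202.44².
Subtracting the A equation from the B and C equations removes the quadratic terms:
-122.4 x − 344.2 y = -17687.67
120.2 x − 613.0 y = 12901.58
Solving the 2×2 system: x ≈ 131.3, y ≈ 4.7 km.
Check against A (with the unrounded x, y): √((x + 41.9)²+(y − 143.3)²) = 221.83 ≈ 221.83 km. ✓

131.3 km east, 4.7 km north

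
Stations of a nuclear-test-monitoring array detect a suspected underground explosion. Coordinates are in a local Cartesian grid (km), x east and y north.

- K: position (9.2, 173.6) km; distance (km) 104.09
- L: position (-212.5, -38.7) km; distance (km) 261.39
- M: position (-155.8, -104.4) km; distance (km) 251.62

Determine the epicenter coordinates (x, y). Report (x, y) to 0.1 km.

24.9 km east, 70.7 km north

Circle about each station: (x − 9.2)² + (y − 173.6)² = 104.09²; (x + 212.5)² + (y + 38.7)² = 261.39²; (x + 155.8)² + (y + 104.4)² = 251.62².
Subtracting the K equation from the L and M equations removes the quadratic terms:
-443.4 x − 424.6 y = -41057.66
-330.0 x − 556.0 y = -47526.50
Solving the 2×2 system: x ≈ 24.9, y ≈ 70.7 km.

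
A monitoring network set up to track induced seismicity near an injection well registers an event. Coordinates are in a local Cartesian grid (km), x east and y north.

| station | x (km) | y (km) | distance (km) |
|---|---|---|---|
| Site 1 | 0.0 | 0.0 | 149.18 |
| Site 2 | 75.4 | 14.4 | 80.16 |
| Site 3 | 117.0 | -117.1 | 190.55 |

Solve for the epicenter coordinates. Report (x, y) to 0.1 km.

Circle about each station: x² + y² = 149.18²; (x − 75.4)² + (y − 14.4)² = 80.16²; (x − 117.0)² + (y + 117.1)² = 190.55².
Subtracting pairs of circle equations eliminates x²+y² and gives linear equations (the radical axes):
150.8 x + 28.8 y = 21721.57
234.0 x − 234.2 y = 13346.78
Solving the 2×2 system: x ≈ 130.1, y ≈ 73.0 km.

(130.1, 73.0)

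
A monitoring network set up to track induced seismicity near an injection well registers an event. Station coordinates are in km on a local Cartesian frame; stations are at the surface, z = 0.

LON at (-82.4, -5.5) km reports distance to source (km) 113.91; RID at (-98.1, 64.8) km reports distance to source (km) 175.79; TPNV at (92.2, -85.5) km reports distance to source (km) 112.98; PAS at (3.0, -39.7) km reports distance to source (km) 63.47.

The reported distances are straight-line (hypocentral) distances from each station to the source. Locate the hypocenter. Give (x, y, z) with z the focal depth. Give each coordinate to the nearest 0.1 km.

Each station gives a sphere (x−x_i)² + (y−y_i)² + z² = d_i² (stations at z=0).
Subtracting the LON sphere from RID and TPNV: z² cancels, leaving linear equations in x and y:
-31.4 x + 140.6 y = -10924.00
349.2 x − 160.0 y = 9202.09
Solving: x ≈ -10.302, y ≈ -79.996 km (keep extra digits for the depth step; rounded: -10.3, -80.0).
Then from the LON sphere: z² = 113.91² − (x + 82.4)² − (y + 5.5)² with x = -10.302, y = -79.996, so z ≈ 47.199 ≈ 47.2 km.

(-10.3, -80.0, 47.2)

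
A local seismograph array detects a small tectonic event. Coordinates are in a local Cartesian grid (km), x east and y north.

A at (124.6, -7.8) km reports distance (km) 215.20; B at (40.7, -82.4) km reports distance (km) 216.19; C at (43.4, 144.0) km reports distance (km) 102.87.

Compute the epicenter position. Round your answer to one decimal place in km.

Circle about each station: (x − 124.6)² + (y + 7.8)² = 215.20²; (x − 40.7)² + (y + 82.4)² = 216.19²; (x − 43.4)² + (y − 144.0)² = 102.87².
Subtracting pairs of circle equations eliminates x²+y² and gives linear equations (the radical axes):
-167.8 x − 149.2 y = -7566.83
-162.4 x + 303.6 y = 42762.36
Solving the 2×2 system: x ≈ -54.3, y ≈ 111.8 km.

-54.3 km east, 111.8 km north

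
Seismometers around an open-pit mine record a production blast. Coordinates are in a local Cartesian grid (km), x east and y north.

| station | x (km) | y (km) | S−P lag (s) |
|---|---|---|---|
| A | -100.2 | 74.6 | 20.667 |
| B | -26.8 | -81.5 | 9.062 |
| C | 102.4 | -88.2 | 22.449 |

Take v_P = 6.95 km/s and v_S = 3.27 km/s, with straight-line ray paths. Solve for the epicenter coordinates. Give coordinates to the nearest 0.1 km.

Distance from S−P lag: d = Δt · v_P v_S / (v_P − v_S) = Δt · (6.95·3.27)/(6.95−3.27) ≈ 6.1757·Δt.
So d_A = 127.63, d_B = 55.96, d_C = 138.64 km.
Circle about each station: (x + 100.2)² + (y − 74.6)² = 127.63²; (x + 26.8)² + (y + 81.5)² = 55.96²; (x − 102.4)² + (y + 88.2)² = 138.64².
Subtracting the A equation from the B and C equations removes the quadratic terms:
146.8 x − 312.2 y = 4913.19
405.2 x − 325.6 y = -271.83
Solving the 2×2 system: x ≈ -21.4, y ≈ -25.8 km.

(-21.4, -25.8)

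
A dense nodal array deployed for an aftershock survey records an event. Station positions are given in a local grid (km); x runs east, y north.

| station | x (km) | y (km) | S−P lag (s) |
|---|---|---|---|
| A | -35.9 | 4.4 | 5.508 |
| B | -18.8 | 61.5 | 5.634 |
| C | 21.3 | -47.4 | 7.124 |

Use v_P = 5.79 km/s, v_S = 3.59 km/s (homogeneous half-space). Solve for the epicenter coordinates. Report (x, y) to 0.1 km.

13.9 km east, 19.5 km north

Distance from S−P lag: d = Δt · v_P v_S / (v_P − v_S) = Δt · (5.79·3.59)/(5.79−3.59) ≈ 9.4482·Δt.
So d_A = 52.04, d_B = 53.23, d_C = 67.31 km.
Circle about each station: (x + 35.9)² + (y − 4.4)² = 52.04²; (x + 18.8)² + (y − 61.5)² = 53.23²; (x − 21.3)² + (y + 47.4)² = 67.31².
Subtracting the A equation from the B and C equations removes the quadratic terms:
34.2 x + 114.2 y = 2702.25
114.4 x − 103.6 y = -430.19
Solving the 2×2 system: x ≈ 13.9, y ≈ 19.5 km.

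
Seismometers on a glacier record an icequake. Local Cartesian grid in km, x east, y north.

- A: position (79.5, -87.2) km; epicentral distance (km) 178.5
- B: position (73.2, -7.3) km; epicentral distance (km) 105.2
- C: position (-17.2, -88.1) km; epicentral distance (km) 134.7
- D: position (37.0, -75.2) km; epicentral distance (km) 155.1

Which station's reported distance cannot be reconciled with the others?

C

Solve using three stations at a time. Using A, B, D (subtract circle equations pairwise → linear system) gives (x, y) ≈ (11.3, 77.8).
Distances from that point to each station vs reported:
  A: calculated 178.5 vs reported 178.5 → residual 0.0 km
  B: calculated 105.2 vs reported 105.2 → residual 0.0 km
  C: calculated 168.3 vs reported 134.7 → residual 33.6 km
  D: calculated 155.1 vs reported 155.1 → residual 0.0 km
A, B, D are mutually consistent (residuals ≈ 0); C is off by 33.6 km.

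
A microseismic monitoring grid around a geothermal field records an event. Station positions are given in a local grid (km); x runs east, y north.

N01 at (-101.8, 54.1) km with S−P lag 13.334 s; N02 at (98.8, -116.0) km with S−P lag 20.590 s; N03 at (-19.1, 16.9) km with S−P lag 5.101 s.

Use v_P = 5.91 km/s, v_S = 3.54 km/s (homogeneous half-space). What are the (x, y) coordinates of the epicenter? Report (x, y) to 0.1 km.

Distance from S−P lag: d = Δt · v_P v_S / (v_P − v_S) = Δt · (5.91·3.54)/(5.91−3.54) ≈ 8.8276·Δt.
So d_N01 = 117.71, d_N02 = 181.76, d_N03 = 45.03 km.
Circle about each station: (x + 101.8)² + (y − 54.1)² = 117.71²; (x − 98.8)² + (y + 116.0)² = 181.76²; (x + 19.1)² + (y − 16.9)² = 45.03².
Subtracting the N01 equation from the N02 and N03 equations removes the quadratic terms:
401.2 x − 340.2 y = -9253.66
165.4 x − 74.4 y = -811.69
Solving the 2×2 system: x ≈ 15.6, y ≈ 45.6 km.

x ≈ 15.6 km, y ≈ 45.6 km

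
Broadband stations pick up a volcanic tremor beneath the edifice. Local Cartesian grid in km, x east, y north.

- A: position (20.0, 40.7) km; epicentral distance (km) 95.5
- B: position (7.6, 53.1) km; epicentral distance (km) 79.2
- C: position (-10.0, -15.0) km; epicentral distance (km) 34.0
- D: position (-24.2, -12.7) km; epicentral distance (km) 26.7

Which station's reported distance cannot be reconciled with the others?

B

Solve using three stations at a time. Using A, C, D (subtract circle equations pairwise → linear system) gives (x, y) ≈ (-36.4, -36.4).
Distances from that point to each station vs reported:
  A: calculated 95.5 vs reported 95.5 → residual 0.0 km
  B: calculated 99.7 vs reported 79.2 → residual 20.5 km
  C: calculated 33.9 vs reported 34.0 → residual 0.1 km
  D: calculated 26.6 vs reported 26.7 → residual 0.1 km
A, C, D are mutually consistent (residuals ≈ 0); B is off by 20.5 km.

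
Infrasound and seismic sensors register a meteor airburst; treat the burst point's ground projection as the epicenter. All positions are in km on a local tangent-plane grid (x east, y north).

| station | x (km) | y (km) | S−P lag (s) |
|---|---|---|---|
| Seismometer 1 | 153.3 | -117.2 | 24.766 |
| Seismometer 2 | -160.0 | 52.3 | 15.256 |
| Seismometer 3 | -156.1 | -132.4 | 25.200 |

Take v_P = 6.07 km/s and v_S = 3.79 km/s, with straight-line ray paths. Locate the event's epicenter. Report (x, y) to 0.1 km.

Distance from S−P lag: d = Δt · v_P v_S / (v_P − v_S) = Δt · (6.07·3.79)/(6.07−3.79) ≈ 10.0900·Δt.
So d_Seismometer 1 = 249.89, d_Seismometer 2 = 153.93, d_Seismometer 3 = 254.27 km.
Circle about each station: (x − 153.3)² + (y + 117.2)² = 249.89²; (x + 160.0)² + (y − 52.3)² = 153.93²; (x + 156.1)² + (y + 132.4)² = 254.27².
Subtracting the Seismometer 1 equation from the Seismometer 2 and Seismometer 3 equations removes the quadratic terms:
-626.6 x + 339.0 y = 29849.13
-618.8 x − 30.4 y = 2452.02
Solving the 2×2 system: x ≈ -7.6, y ≈ 74.0 km.

x ≈ -7.6 km, y ≈ 74.0 km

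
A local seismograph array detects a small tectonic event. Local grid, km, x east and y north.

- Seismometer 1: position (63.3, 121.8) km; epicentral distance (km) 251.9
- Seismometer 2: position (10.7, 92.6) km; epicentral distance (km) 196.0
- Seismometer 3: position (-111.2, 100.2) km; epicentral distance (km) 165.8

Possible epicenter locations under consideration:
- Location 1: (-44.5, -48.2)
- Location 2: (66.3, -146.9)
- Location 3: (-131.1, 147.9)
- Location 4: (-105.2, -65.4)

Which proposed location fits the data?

Location 4

For each candidate, compare |candidate − station| to the reported distance:
Location 1: residuals Seismometer 1 50.6, Seismometer 2 44.8, Seismometer 3 3.1 → max 50.6 km
Location 2: residuals Seismometer 1 16.8, Seismometer 2 49.9, Seismometer 3 138.4 → max 138.4 km
Location 3: residuals Seismometer 1 55.8, Seismometer 2 43.8, Seismometer 3 114.1 → max 114.1 km
Location 4: residuals Seismometer 1 0.0, Seismometer 2 0.0, Seismometer 3 0.1 → max 0.1 km
Only Location 4 has all residuals ≈ 0.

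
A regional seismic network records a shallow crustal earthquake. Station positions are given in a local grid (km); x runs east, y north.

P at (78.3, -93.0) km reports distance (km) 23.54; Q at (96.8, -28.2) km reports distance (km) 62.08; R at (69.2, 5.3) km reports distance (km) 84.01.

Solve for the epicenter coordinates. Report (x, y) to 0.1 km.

Circle about each station: (x − 78.3)² + (y + 93.0)² = 23.54²; (x − 96.8)² + (y + 28.2)² = 62.08²; (x − 69.2)² + (y − 5.3)² = 84.01².
Subtracting pairs of circle equations eliminates x²+y² and gives linear equations (the radical axes):
37.0 x + 129.6 y = -7914.20
-18.2 x + 196.6 y = -16466.71
Solving the 2×2 system: x ≈ 60.0, y ≈ -78.2 km.

x ≈ 60.0 km, y ≈ -78.2 km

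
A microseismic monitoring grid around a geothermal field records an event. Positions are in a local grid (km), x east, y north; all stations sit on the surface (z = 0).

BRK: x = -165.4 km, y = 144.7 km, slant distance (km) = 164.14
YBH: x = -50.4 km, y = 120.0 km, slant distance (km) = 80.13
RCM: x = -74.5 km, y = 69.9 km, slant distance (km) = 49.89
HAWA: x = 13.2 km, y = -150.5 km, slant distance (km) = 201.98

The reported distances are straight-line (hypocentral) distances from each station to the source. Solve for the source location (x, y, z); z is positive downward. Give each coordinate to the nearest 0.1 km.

Each station gives a sphere (x−x_i)² + (y−y_i)² + z² = d_i² (stations at z=0).
Subtracting the BRK sphere from YBH and RCM: z² cancels, leaving linear equations in x and y:
230.0 x − 49.4 y = -10833.97
181.8 x − 149.6 y = -13406.06
Solving: x ≈ -37.696, y ≈ 43.803 km (keep extra digits for the depth step; rounded: -37.7, 43.8).
Then from the BRK sphere: z² = 164.14² − (x + 165.4)² − (y − 144.7)² with x = -37.696, y = 43.803, so z ≈ 21.294 ≈ 21.3 km.

(-37.7, 43.8, 21.3)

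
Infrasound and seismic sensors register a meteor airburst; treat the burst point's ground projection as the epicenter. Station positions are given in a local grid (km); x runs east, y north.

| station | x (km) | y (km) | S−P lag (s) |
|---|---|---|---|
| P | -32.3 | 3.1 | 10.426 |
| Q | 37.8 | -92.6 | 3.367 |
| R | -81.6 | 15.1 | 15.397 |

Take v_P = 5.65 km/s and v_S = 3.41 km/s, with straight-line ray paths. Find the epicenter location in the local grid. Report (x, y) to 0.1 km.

Distance from S−P lag: d = Δt · v_P v_S / (v_P − v_S) = Δt · (5.65·3.41)/(5.65−3.41) ≈ 8.6011·Δt.
So d_P = 89.68, d_Q = 28.96, d_R = 132.43 km.
Circle about each station: (x + 32.3)² + (y − 3.1)² = 89.68²; (x − 37.8)² + (y + 92.6)² = 28.96²; (x + 81.6)² + (y − 15.1)² = 132.43².
Subtracting pairs of circle equations eliminates x²+y² and gives linear equations (the radical axes):
140.2 x − 191.4 y = 16154.52
-98.6 x + 24.0 y = -3661.53
Solving the 2×2 system: x ≈ 20.2, y ≈ -69.6 km.

x ≈ 20.2 km, y ≈ -69.6 km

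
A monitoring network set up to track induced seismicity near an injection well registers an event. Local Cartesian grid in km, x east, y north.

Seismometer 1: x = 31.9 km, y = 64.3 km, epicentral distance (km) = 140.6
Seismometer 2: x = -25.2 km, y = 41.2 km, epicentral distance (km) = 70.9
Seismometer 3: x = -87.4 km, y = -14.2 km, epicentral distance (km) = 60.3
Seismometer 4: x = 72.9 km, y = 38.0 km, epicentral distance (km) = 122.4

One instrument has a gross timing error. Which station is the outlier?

Seismometer 1

Solve using three stations at a time. Using Seismometer 2, Seismometer 3, Seismometer 4 (subtract circle equations pairwise → linear system) gives (x, y) ≈ (-29.1, -29.5).
Distances from that point to each station vs reported:
  Seismometer 1: calculated 111.9 vs reported 140.6 → residual 28.7 km
  Seismometer 2: calculated 70.9 vs reported 70.9 → residual 0.0 km
  Seismometer 3: calculated 60.2 vs reported 60.3 → residual 0.1 km
  Seismometer 4: calculated 122.4 vs reported 122.4 → residual 0.0 km
Seismometer 2, Seismometer 3, Seismometer 4 are mutually consistent (residuals ≈ 0); Seismometer 1 is off by 28.7 km.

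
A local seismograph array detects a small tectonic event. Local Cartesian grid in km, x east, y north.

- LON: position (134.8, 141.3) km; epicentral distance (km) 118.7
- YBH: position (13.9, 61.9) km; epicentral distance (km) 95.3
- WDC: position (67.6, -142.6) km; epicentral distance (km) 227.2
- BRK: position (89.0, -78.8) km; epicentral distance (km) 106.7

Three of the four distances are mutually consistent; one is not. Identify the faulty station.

WDC

Solve using three stations at a time. Using LON, YBH, BRK (subtract circle equations pairwise → linear system) gives (x, y) ≈ (102.6, 27.0).
Distances from that point to each station vs reported:
  LON: calculated 118.7 vs reported 118.7 → residual 0.0 km
  YBH: calculated 95.3 vs reported 95.3 → residual 0.0 km
  WDC: calculated 173.2 vs reported 227.2 → residual 54.0 km
  BRK: calculated 106.7 vs reported 106.7 → residual 0.0 km
LON, YBH, BRK are mutually consistent (residuals ≈ 0); WDC is off by 54.0 km.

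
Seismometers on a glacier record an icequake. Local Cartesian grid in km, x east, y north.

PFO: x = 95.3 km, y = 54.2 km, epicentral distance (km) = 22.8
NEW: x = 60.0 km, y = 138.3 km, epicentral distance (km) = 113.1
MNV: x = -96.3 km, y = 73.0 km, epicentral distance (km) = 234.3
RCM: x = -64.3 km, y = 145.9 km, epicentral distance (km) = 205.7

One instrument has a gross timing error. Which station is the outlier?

Solve using three stations at a time. Using PFO, NEW, RCM (subtract circle equations pairwise → linear system) gives (x, y) ≈ (110.2, 36.9).
Distances from that point to each station vs reported:
  PFO: calculated 22.8 vs reported 22.8 → residual 0.0 km
  NEW: calculated 113.1 vs reported 113.1 → residual 0.0 km
  MNV: calculated 209.6 vs reported 234.3 → residual 24.7 km
  RCM: calculated 205.7 vs reported 205.7 → residual 0.0 km
PFO, NEW, RCM are mutually consistent (residuals ≈ 0); MNV is off by 24.7 km.

MNV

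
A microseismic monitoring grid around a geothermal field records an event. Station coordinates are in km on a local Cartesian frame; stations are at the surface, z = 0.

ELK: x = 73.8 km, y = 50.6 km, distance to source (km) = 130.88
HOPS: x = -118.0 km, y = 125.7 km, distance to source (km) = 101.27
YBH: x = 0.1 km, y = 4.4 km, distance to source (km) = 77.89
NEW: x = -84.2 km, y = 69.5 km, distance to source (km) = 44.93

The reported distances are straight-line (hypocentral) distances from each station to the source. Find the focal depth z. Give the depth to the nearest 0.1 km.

Each station gives a sphere (x−x_i)² + (y−y_i)² + z² = d_i² (stations at z=0).
Subtracting the ELK sphere from HOPS and YBH: z² cancels, leaving linear equations in x and y:
-383.6 x + 150.2 y = 28591.65
-147.4 x − 92.4 y = 3075.29
Solving: x ≈ -53.900, y ≈ 52.701 km (keep extra digits for the depth step; rounded: -53.9, 52.7).
Then from the ELK sphere: z² = 130.88² − (x − 73.8)² − (y − 50.6)² with x = -53.900, y = 52.701, so z ≈ 28.598 ≈ 28.6 km.

depth ≈ 28.6 km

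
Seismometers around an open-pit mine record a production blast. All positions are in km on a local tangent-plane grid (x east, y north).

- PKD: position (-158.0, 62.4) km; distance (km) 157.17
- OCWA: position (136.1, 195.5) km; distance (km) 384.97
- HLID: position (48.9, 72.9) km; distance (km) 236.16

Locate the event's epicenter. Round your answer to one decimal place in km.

Circle about each station: (x + 158.0)² + (y − 62.4)² = 157.17²; (x − 136.1)² + (y − 195.5)² = 384.97²; (x − 48.9)² + (y − 72.9)² = 236.16².
Subtracting pairs of circle equations eliminates x²+y² and gives linear equations (the radical axes):
588.2 x + 266.2 y = -95613.79
413.8 x + 21.0 y = -52221.28
Solving the 2×2 system: x ≈ -121.6, y ≈ -90.5 km.
Check against PKD (with the unrounded x, y): √((x + 158.0)²+(y − 62.4)²) = 157.15 ≈ 157.17 km. ✓

x ≈ -121.6 km, y ≈ -90.5 km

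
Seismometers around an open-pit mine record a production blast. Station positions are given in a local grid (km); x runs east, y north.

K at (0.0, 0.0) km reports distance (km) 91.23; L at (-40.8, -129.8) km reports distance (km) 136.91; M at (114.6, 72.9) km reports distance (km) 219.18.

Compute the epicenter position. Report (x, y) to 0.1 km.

x ≈ -91.2 km, y ≈ -2.5 km

Circle about each station: x² + y² = 91.23²; (x + 40.8)² + (y + 129.8)² = 136.91²; (x − 114.6)² + (y − 72.9)² = 219.18².
Subtracting the K equation from the L and M equations removes the quadratic terms:
-81.6 x − 259.6 y = 8091.24
229.2 x + 145.8 y = -21269.39
Solving the 2×2 system: x ≈ -91.2, y ≈ -2.5 km.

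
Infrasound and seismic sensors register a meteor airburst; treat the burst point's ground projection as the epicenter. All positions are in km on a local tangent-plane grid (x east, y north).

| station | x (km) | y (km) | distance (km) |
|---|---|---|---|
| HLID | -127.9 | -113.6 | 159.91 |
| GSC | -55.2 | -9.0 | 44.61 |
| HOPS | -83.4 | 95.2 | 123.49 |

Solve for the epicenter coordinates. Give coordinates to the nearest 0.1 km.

-10.8 km east, -4.7 km north

Circle about each station: (x + 127.9)² + (y + 113.6)² = 159.91²; (x + 55.2)² + (y + 9.0)² = 44.61²; (x + 83.4)² + (y − 95.2)² = 123.49².
Subtracting pairs of circle equations eliminates x²+y² and gives linear equations (the radical axes):
145.4 x + 209.2 y = -2554.17
89.0 x + 417.6 y = -2923.34
Solving the 2×2 system: x ≈ -10.8, y ≈ -4.7 km.
Check against HLID (with the unrounded x, y): √((x + 127.9)²+(y + 113.6)²) = 159.91 ≈ 159.91 km. ✓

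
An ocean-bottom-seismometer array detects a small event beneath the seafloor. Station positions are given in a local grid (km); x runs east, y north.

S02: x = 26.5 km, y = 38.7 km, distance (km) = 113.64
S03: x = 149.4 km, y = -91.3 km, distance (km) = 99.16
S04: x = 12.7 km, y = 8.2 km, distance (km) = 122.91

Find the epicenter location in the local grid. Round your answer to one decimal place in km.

x ≈ 135.6 km, y ≈ 6.9 km

Circle about each station: (x − 26.5)² + (y − 38.7)² = 113.64²; (x − 149.4)² + (y + 91.3)² = 99.16²; (x − 12.7)² + (y − 8.2)² = 122.91².
Subtracting the S02 equation from the S03 and S04 equations removes the quadratic terms:
245.8 x − 260.0 y = 31537.45
-27.6 x − 61.0 y = -4164.23
Solving the 2×2 system: x ≈ 135.6, y ≈ 6.9 km.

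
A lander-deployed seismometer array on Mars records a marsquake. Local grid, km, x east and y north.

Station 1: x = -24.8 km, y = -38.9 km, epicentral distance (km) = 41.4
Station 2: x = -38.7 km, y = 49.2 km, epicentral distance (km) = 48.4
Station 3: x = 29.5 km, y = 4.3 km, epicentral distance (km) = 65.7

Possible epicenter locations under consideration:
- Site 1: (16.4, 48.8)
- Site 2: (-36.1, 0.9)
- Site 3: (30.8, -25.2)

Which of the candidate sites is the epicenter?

Site 2

For each candidate, compare |candidate − station| to the reported distance:
Site 1: residuals Station 1 55.5, Station 2 6.7, Station 3 19.3 → max 55.5 km
Site 2: residuals Station 1 0.0, Station 2 0.0, Station 3 0.0 → max 0.0 km
Site 3: residuals Station 1 15.9, Station 2 53.4, Station 3 36.2 → max 53.4 km
Only Site 2 has all residuals ≈ 0.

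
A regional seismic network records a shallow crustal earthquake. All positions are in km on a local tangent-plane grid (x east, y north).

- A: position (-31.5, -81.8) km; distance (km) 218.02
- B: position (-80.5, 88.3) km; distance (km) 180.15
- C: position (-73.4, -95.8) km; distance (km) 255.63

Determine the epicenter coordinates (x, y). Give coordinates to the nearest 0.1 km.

Circle about each station: (x + 31.5)² + (y + 81.8)² = 218.02²; (x + 80.5)² + (y − 88.3)² = 180.15²; (x + 73.4)² + (y + 95.8)² = 255.63².
Subtracting the A equation from the B and C equations removes the quadratic terms:
-98.0 x + 340.2 y = 21672.35
-83.8 x − 28.0 y = -10932.27
Solving the 2×2 system: x ≈ 99.6, y ≈ 92.4 km.
Check against A (with the unrounded x, y): √((x + 31.5)²+(y + 81.8)²) = 218.01 ≈ 218.02 km. ✓

x ≈ 99.6 km, y ≈ 92.4 km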